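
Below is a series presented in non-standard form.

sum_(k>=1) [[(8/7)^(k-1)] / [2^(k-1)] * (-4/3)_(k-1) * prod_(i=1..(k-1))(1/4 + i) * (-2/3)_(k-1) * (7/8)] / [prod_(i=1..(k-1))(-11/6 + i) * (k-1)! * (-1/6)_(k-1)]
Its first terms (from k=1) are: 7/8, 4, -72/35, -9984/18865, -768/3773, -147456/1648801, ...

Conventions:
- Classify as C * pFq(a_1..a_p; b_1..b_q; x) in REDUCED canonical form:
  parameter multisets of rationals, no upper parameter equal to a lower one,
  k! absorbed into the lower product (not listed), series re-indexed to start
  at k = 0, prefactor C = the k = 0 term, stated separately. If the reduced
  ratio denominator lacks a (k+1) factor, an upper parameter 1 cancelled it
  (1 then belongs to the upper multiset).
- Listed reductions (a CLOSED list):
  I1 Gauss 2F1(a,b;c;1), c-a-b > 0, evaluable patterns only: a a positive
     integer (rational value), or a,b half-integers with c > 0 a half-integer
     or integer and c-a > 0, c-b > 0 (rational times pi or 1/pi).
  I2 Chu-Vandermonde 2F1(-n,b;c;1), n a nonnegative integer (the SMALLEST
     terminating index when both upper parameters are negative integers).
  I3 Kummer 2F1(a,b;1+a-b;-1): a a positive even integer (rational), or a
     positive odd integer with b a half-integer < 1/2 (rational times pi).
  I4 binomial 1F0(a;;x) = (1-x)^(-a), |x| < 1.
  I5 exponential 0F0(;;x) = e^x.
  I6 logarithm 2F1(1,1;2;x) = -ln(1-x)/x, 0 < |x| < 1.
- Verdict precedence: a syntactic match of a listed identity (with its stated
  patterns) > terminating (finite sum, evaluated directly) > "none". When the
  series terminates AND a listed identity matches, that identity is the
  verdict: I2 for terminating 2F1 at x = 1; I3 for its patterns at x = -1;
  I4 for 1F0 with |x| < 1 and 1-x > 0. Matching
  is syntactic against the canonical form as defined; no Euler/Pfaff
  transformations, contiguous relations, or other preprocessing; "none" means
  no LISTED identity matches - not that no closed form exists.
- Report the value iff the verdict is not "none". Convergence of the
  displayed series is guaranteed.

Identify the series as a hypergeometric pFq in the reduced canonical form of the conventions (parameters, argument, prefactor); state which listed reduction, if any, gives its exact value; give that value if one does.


Key step: from the first term 7/8: the lower running product (C = 7/8) is a rising factorial.
Adjacent-term ratio: r(k) = (4/7) * (k-4/3) (k-2/3) (k+5/4) / [(k-5/6) (k-1/6) (k+1)] - rational in k. x = (4/7); t_0 = 7/8; negate the roots.

This is 7/8 * 3F2(-4/3, -2/3, 5/4; -5/6, -1/6; 4/7) in reduced canonical form. Verdict: none. A 3F2 with upper {-4/3, -2/3, 5/4} fits none of I1-I6 at x = 4/7; the sum runs forever.


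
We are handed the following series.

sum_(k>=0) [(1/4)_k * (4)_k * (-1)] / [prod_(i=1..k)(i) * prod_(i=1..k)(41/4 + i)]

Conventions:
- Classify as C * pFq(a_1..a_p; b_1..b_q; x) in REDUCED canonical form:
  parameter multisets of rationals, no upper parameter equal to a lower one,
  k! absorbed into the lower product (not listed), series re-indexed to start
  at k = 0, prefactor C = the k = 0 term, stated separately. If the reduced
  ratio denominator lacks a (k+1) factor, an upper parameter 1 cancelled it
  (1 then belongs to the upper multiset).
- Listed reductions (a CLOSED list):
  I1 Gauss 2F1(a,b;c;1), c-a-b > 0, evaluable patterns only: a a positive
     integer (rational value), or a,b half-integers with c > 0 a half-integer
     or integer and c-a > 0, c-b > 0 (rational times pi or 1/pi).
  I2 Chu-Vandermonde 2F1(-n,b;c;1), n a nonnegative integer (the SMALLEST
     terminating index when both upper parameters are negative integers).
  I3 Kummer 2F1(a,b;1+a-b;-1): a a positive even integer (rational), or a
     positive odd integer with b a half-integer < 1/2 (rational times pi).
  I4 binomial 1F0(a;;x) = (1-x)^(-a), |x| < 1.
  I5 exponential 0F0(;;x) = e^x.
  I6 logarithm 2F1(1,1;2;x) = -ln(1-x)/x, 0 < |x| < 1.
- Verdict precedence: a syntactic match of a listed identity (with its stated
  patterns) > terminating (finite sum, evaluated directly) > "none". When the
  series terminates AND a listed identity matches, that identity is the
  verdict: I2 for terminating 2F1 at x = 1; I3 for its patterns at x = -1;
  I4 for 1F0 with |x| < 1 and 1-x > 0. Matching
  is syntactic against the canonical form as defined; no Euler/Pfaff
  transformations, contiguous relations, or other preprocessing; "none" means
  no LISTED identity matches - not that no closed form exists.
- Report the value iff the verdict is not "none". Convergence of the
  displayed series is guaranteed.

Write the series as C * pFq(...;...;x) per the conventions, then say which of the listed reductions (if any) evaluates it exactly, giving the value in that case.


Prefactor -1, argument 1: 2F1 with upper {1/4, 4} over lower {45/4}. Verdict at x = 1: Gauss's theorem (I1) matches (x = 1: the Gamma ratio telescopes since c-a-b = 7 > 0 and a = 4 in Z>0). Sum: -483923/430080.

First insight: t_0 = -1 here, and the lower running product (C = -1) is a rising factorial.
Ratio: r(k) = 1 * (k+1/4) (k+4) / [(k+45/4) (k+1)] - poly over poly, x = 1 from leading terms; C = -1 at k = 0.


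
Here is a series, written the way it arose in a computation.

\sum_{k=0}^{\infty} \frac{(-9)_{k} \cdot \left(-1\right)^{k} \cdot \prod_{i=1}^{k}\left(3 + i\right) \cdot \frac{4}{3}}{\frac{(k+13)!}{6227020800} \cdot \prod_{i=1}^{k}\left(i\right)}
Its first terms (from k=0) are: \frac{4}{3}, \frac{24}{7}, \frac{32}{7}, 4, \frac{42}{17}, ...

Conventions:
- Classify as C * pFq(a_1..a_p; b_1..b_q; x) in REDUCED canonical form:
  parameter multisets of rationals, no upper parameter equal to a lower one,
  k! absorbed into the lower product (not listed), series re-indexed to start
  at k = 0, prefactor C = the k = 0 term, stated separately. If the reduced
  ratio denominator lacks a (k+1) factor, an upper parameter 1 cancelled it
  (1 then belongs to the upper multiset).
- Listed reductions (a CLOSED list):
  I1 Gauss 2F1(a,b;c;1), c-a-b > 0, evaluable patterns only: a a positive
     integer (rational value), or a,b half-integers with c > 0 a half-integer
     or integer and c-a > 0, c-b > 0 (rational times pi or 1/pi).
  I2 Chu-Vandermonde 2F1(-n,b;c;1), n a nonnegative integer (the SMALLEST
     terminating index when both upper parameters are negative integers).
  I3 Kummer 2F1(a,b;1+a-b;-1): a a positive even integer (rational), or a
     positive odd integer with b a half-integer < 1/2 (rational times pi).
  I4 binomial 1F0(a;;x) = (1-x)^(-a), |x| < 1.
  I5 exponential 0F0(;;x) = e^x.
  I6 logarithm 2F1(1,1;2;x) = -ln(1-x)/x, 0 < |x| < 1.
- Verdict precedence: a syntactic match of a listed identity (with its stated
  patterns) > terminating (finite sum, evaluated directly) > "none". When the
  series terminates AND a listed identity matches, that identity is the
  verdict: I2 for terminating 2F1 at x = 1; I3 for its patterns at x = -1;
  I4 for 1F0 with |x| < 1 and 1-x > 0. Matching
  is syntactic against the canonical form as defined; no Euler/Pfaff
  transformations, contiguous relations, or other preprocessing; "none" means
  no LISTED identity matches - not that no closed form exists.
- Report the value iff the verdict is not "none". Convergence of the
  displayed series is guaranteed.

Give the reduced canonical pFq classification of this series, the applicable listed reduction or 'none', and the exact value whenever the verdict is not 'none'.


With C = \frac{4}{3}: the canonical form is 2F1(-9, 4; 14; -1). Verdict: Kummer's theorem (I3) fires (x = -1; c = 14 equals 1+a-b for upper {-9, 4}: listed pattern). Hence: \frac{52}{3}.

First insight: t_0 = \frac{4}{3} here, and the running product (prefactor 4/3) telescopes to a rising factorial.
Step ratio: r(k) = -1 * (k-9) (k+4) / [(k+14) (k+1)] - rational; roots negated = parameters, x = -1, C = \frac{4}{3}.


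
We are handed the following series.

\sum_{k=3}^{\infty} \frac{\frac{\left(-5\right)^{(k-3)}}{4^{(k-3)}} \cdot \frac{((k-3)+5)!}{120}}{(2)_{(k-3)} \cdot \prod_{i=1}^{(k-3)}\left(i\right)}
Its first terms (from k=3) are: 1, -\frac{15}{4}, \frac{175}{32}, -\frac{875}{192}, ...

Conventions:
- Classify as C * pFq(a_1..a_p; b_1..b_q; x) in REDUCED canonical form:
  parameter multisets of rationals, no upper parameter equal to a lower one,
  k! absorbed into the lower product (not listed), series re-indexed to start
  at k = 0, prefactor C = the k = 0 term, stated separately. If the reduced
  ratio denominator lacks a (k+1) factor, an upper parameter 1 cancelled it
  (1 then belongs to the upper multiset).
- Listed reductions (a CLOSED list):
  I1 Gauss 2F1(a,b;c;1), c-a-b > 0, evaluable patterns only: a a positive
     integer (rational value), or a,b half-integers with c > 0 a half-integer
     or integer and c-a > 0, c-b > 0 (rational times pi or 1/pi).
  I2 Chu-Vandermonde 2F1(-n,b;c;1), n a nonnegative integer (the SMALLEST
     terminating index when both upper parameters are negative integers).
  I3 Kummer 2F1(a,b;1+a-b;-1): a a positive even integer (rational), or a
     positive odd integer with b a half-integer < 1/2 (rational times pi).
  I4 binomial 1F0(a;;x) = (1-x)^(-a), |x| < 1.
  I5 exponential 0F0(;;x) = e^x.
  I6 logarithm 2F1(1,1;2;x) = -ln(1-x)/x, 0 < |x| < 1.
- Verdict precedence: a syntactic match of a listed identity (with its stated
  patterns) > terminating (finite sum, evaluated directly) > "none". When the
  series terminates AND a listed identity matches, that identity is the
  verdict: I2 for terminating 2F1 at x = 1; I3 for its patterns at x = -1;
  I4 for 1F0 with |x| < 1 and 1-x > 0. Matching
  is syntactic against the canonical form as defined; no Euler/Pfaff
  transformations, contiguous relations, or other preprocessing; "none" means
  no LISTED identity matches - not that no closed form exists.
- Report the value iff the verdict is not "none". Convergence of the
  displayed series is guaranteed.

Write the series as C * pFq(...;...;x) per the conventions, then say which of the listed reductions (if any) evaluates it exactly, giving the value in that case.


The series (x = -\frac{5}{4}) is 1F1: upper {6}, lower {2}, prefactor 1. Verdict: none - at argument -\frac{5}{4} the multisets {6} ; {2} match no listed identity.

First insight: t_0 = 1 here, and the two geometric factors (C = 1) combine into one argument.
Step ratio: r(k) = -\frac{5}{4} * (k+6) / [(k+2) (k+1)] - poly over poly, x = -\frac{5}{4} from leading terms; C = 1 at k = 0.


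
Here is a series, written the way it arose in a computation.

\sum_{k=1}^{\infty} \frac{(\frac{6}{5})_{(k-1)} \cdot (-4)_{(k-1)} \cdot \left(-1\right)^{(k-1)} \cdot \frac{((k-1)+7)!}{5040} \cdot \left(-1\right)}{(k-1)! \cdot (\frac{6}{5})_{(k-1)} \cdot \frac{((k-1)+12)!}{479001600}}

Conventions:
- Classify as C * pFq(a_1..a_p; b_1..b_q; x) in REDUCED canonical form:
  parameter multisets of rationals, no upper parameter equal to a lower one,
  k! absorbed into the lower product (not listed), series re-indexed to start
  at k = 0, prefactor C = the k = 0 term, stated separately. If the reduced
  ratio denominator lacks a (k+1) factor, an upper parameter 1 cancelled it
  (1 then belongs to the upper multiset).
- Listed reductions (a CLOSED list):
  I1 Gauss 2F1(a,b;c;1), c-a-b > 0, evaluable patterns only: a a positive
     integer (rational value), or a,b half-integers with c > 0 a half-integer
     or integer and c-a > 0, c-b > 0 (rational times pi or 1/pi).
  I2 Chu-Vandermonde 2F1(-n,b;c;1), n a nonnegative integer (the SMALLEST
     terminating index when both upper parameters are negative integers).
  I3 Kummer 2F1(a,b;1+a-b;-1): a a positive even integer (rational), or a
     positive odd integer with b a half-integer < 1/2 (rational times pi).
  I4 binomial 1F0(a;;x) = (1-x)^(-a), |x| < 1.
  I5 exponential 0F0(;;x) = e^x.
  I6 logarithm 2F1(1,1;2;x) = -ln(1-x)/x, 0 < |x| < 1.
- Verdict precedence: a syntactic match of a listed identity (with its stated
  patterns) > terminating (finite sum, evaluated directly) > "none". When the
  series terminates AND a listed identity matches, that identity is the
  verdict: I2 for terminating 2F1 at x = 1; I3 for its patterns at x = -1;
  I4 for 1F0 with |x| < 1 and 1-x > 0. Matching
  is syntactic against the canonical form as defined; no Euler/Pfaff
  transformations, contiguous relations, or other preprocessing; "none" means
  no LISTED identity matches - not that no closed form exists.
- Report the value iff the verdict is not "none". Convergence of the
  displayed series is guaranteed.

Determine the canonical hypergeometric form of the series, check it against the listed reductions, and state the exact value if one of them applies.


The series (x = -1) is 2F1: upper {-4, 8}, lower {13}, prefactor -1. Verdict: this is Kummer (I3) (x = -1; c = 13 equals 1+a-b for upper {-4, 8}: listed pattern). Sum: -\frac{99}{14}.

Structural cue: x = -1 and the denominator's factorial ratio (prefactor -1) is a lower Pochhammer.
Consecutive-term ratio: r(k) = -1 * (k-4) (k+8) / [(k+13) (k+1)] - poly over poly, x = -1 from leading terms; C = -1 at k = 0.


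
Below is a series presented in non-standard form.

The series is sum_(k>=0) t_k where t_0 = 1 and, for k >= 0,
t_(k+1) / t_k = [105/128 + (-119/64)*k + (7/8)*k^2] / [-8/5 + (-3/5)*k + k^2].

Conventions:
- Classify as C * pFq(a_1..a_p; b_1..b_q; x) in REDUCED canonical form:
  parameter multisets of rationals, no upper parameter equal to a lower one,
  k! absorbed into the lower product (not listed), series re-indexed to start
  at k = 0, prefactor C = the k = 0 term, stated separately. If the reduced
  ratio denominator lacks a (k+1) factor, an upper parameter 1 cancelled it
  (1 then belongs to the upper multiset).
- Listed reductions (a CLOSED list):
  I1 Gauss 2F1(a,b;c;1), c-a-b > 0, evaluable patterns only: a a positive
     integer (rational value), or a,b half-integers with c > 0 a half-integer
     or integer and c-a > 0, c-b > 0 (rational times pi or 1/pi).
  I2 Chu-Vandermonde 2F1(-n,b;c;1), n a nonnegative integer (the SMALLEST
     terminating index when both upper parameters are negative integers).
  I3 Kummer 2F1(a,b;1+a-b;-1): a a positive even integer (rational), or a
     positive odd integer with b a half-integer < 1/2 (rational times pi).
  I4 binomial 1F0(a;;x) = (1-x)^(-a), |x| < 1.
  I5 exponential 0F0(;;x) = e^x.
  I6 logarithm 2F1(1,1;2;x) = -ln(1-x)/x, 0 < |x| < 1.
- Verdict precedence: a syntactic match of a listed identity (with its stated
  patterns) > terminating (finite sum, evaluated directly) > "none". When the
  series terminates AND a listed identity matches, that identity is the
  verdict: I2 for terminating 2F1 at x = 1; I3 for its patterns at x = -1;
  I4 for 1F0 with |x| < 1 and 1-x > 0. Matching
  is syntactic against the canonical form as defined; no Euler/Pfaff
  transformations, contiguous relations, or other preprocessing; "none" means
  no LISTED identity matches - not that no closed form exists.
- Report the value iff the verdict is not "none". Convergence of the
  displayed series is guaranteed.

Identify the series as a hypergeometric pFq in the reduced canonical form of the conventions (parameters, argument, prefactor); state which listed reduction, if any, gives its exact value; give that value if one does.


At argument 7/8: a 2F1 with upper {-3/2, -5/8}, lower {-8/5}, scaled by C = 1. Verdict: none. No listed pattern accepts 2F1(-3/2, -5/8; -8/5; 7/8).

Structural cue: with t_0 = 1, the expanded ratio factors over Q; C = 1, roots give parameters.
Adjacent-term ratio: r(k) = (7/8) * (k-3/2) (k-5/8) / [(k-8/5) (k+1)] - poly over poly, x = (7/8) from leading terms; C = 1 at k = 0.


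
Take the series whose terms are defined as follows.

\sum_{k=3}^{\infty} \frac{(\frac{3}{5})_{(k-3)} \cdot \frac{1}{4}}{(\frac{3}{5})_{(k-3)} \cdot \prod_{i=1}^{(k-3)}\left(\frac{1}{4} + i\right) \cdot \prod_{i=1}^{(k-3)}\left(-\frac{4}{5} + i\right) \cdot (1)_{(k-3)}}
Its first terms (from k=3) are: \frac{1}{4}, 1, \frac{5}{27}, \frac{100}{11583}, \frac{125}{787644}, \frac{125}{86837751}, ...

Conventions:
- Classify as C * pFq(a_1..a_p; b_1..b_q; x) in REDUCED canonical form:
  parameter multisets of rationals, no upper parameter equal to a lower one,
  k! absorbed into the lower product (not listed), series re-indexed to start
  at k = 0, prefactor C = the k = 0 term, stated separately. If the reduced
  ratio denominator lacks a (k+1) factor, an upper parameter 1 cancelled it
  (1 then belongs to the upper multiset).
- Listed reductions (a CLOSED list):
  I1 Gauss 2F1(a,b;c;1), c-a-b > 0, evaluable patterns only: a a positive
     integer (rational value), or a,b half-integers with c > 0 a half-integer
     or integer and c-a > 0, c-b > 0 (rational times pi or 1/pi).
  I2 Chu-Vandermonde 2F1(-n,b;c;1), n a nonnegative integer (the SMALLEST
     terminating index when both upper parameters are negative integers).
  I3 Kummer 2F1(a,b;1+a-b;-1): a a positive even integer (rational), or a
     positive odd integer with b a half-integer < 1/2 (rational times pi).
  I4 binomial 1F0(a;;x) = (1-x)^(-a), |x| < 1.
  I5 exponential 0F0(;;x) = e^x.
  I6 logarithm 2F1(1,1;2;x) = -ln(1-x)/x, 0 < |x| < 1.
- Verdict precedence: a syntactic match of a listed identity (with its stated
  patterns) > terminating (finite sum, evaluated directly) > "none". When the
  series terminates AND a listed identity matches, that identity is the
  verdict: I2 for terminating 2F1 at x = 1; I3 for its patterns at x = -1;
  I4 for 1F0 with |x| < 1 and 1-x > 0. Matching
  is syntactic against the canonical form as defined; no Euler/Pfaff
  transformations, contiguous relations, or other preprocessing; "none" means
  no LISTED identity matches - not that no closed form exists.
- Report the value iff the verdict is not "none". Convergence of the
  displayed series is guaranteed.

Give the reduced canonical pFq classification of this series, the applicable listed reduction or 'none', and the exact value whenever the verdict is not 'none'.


Canonical form: C = \frac{1}{4} times 0F2 with upper {-}, lower {\frac{1}{5}, \frac{5}{4}}, x = 1. Verdict: none. A 0F2 with upper {-} fits none of I1-I6 at x = 1; the sum runs forever.

Key observation: from the first term \frac{1}{4}: (1)_k (prefactor 1/4) is k! itself.
Ratio: r(k) = 1 * 1 / [(k+\frac{1}{5}) (k+\frac{5}{4}) (k+1)] - poly over poly, x = 1 from leading terms; C = \frac{1}{4} at k = 0.


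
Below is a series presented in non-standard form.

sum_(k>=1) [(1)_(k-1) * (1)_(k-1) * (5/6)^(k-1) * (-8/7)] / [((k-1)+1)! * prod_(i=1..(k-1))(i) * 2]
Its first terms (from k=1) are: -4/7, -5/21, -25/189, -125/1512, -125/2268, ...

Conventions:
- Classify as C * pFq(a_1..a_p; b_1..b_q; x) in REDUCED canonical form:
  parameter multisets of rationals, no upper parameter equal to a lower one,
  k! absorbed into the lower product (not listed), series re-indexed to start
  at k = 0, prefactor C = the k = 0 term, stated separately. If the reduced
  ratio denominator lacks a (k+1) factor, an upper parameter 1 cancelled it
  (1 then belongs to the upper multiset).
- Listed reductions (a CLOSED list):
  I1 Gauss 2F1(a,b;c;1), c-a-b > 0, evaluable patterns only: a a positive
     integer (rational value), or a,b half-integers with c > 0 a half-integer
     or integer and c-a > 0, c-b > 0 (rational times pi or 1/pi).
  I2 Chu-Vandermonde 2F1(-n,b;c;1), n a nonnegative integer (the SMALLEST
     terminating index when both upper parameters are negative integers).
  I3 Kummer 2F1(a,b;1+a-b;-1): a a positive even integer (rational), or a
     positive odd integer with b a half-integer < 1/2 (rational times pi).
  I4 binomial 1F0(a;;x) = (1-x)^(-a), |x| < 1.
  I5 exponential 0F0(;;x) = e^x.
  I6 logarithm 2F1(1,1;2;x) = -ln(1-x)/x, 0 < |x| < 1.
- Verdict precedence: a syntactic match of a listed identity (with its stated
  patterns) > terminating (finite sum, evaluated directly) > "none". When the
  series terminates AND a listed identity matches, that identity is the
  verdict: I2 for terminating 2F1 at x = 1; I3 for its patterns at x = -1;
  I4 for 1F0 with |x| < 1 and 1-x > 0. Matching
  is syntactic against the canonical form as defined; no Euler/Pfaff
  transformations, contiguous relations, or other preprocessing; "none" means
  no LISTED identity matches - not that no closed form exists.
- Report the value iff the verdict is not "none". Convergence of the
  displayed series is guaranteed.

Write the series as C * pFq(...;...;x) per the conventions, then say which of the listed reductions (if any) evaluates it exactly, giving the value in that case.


Canonical form: C = -4/7 times 2F1 with upper {1, 1}, lower {2}, x = 5/6. Verdict: logarithm (I6) matches (the logarithm: parameters (1,1;2), x = 5/6). Its exact value is (24/35) * ln(1/6).

Key observation: with t_0 = -4/7, the product of the first k integers (prefactor -4/7) is k!.
Adjacent-term ratio: r(k) = (5/6) * (k+1) (k+1) / [(k+2) (k+1)] - rational in k. x = (5/6); t_0 = -4/7; negate the roots.


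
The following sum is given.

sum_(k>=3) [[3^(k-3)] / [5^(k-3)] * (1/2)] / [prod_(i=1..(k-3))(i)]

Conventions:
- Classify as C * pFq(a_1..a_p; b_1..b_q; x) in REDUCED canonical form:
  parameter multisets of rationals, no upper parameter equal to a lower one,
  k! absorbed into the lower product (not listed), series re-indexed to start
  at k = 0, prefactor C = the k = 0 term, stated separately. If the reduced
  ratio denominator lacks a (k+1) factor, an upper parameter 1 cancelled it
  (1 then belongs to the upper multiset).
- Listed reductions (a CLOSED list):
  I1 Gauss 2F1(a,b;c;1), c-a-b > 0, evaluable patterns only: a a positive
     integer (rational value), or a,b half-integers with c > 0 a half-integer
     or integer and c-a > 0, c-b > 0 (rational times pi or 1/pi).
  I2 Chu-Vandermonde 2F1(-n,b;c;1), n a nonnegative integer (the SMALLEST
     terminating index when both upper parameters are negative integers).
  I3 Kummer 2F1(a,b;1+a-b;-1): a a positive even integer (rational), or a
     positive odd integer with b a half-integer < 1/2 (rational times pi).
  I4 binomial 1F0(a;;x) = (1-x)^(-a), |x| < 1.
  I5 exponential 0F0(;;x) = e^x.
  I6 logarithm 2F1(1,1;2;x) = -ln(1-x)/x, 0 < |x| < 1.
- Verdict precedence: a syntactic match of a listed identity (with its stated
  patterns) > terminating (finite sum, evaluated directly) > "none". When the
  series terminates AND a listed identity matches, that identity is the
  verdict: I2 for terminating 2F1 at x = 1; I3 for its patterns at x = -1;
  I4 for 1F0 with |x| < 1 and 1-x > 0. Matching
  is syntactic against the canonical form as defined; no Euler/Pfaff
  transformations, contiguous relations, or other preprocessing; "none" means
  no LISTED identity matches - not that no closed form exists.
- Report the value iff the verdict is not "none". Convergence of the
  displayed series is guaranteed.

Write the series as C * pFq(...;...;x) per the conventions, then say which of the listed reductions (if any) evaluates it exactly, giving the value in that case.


With C = 1/2: the canonical form is 0F0(-; -; 3/5). Verdict: this is the exponential series (I5) (the 0F0 exponential series at x = 3/5). Value: (1/2) * e^(3/5).

First insight: with t_0 = 1/2, the product of the first k integers (C = 1/2) is k!.
Term ratio: r(k) = (3/5) * 1 / [(k+1)] - rational; roots negated = parameters, x = (3/5), C = 1/2.


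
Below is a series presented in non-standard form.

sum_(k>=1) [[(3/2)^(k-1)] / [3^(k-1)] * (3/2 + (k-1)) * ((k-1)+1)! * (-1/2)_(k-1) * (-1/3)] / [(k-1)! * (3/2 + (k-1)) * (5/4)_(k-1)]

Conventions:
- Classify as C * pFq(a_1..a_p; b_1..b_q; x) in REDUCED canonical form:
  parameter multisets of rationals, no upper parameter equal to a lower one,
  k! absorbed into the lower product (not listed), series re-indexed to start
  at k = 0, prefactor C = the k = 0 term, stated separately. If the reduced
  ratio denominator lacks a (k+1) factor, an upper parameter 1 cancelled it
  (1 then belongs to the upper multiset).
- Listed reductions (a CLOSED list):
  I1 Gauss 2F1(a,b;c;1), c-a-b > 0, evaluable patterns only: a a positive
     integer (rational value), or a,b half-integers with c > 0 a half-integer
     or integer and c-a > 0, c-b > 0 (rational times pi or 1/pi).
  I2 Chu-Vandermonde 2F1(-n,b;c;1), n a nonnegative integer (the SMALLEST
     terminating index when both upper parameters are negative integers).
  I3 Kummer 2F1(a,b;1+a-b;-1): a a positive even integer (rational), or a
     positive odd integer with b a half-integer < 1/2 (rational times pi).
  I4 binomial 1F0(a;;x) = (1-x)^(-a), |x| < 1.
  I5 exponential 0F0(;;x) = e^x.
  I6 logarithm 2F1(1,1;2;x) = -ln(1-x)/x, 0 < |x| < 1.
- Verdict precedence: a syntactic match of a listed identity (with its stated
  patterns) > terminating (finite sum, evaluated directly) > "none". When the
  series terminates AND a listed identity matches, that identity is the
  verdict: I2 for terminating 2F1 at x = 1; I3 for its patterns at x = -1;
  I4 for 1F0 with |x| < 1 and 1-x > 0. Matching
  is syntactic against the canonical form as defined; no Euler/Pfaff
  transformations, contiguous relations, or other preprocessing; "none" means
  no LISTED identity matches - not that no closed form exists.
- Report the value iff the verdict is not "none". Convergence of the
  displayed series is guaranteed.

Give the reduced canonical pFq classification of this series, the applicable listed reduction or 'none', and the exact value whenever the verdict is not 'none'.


Canonical form: C = -1/3 times 2F1 with upper {-1/2, 2}, lower {5/4}, x = 1/2. Verdict: none - at argument 1/2 the multisets {-1/2, 2} ; {5/4} match no listed identity.

Key step: x = (1/2) and striking the common factor k + 3/2 reduces the term (C = -1/3).
Step ratio: r(k) = (1/2) * (k-1/2) (k+2) / [(k+5/4) (k+1)] ; factor over Q: parameters, x = (1/2), and C = -1/3.


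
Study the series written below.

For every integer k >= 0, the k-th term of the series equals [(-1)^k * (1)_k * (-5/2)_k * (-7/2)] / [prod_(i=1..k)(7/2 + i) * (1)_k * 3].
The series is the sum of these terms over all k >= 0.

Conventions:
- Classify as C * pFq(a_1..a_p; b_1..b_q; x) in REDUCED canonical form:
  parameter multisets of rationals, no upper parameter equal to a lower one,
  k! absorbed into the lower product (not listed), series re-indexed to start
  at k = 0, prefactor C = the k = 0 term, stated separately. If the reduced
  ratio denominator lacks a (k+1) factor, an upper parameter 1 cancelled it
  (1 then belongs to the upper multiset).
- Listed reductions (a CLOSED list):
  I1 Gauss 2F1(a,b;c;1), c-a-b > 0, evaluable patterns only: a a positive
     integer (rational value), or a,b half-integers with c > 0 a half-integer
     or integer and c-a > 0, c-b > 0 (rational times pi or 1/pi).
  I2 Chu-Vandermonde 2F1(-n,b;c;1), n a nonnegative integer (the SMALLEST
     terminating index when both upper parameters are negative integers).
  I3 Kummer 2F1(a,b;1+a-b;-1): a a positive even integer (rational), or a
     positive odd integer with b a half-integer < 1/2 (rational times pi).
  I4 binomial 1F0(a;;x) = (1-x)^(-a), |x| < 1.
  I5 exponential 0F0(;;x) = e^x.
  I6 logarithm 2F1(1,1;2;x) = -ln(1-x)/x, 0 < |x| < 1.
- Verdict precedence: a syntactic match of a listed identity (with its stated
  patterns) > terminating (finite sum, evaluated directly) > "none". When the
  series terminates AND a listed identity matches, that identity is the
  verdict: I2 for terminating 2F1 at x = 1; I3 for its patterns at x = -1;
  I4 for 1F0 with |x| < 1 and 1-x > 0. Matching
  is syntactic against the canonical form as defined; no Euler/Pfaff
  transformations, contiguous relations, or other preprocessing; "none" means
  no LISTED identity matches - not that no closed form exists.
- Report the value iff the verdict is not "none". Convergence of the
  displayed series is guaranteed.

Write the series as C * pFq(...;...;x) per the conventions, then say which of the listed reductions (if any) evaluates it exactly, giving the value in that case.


x = -1 here; the reduced form reads 2F1, upper {-5/2, 1}, lower {9/2}, C = -7/6. Verdict: the Kummer evaluation I3 matches (x = -1; c = 9/2 equals 1+a-b for upper {-5/2, 1}: listed pattern). Its exact value is (-245/384) * pi.

Key step: with t_0 = -7/6, the constant factors (prefactor -7/6) combine into one prefactor.
Term ratio: r(k) = (-1) * (k-5/2) (k+1) / [(k+9/2) (k+1)] - rational in k, leading ratio (-1); with t_0 = -7/6, classification follows.


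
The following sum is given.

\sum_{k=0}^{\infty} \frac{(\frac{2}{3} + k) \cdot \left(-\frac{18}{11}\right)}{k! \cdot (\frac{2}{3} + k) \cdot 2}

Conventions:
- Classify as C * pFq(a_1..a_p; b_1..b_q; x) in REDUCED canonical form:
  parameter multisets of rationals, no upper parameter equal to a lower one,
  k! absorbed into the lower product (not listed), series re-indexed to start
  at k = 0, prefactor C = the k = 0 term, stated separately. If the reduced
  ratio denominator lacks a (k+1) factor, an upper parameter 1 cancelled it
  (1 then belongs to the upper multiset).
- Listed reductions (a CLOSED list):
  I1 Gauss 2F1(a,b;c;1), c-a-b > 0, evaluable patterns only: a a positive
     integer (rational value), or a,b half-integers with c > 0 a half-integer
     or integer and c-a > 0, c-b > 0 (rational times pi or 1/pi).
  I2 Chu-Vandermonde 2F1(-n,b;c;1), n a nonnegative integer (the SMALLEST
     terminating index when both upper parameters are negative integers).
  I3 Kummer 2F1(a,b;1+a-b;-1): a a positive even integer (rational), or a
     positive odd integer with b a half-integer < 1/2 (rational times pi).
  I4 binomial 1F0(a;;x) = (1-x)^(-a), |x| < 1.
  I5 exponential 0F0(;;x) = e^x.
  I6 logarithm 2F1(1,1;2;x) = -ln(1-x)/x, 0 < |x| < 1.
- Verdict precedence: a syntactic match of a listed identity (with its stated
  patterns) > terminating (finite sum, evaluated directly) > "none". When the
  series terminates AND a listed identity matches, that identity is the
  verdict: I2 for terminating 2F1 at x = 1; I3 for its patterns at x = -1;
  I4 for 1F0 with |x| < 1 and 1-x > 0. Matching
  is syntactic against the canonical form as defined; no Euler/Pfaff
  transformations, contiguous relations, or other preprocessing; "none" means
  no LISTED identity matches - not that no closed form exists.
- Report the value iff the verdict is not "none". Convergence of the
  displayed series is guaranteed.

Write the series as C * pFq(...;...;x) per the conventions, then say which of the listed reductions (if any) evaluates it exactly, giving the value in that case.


At argument 1: a 0F0 with upper {-}, lower {-}, scaled by C = -\frac{9}{11}. Verdict: the exponential series (I5) applies (the 0F0 exponential series at x = 1). Sum: \left(-\frac{9}{11}\right) \cdot e^{1}.

The tell: t_0 being -\frac{9}{11}, the constant factors (prefactor -9/11) combine into one prefactor.
Step ratio: r(k) = 1 * 1 / [(k+1)] - rational in k, leading ratio 1; with t_0 = -\frac{9}{11}, classification follows.


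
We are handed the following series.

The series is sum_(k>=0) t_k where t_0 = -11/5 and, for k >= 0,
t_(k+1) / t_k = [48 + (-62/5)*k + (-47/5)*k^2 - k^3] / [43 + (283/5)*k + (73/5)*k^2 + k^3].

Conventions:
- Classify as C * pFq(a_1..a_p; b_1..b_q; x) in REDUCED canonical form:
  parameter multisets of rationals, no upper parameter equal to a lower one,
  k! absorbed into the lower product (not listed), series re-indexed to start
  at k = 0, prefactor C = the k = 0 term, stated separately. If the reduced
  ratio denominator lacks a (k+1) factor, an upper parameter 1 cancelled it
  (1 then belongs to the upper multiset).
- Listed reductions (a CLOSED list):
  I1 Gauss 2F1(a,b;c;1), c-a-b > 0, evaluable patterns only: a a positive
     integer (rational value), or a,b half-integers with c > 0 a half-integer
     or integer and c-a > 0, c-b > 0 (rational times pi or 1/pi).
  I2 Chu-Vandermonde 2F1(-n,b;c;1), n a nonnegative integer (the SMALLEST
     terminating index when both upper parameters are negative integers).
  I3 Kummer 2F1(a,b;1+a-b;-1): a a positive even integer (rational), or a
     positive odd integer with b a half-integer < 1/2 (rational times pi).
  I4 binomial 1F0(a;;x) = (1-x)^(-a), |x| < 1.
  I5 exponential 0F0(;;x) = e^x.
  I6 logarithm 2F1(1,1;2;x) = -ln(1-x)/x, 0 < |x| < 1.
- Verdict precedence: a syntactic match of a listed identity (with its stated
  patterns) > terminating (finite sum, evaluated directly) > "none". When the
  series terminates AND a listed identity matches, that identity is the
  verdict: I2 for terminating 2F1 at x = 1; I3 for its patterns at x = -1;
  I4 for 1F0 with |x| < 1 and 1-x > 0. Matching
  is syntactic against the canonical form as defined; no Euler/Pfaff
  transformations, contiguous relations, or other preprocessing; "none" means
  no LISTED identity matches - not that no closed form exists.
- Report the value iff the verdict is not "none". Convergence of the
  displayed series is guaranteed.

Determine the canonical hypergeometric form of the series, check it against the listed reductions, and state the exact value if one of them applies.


Prefactor -11/5, argument -1: 2F1 with upper {-8/5, 6} over lower {43/5}. Verdict: the Kummer evaluation I3 fires (x = -1; c = 43/5 equals 1+a-b for upper {-8/5, 6}: listed pattern). Value: -16093/3125.

Key step: from the first term -11/5: the parameter 5 appears in both the upper and lower lists and cancels.
Consecutive-term ratio: r(k) = (-1) * (k-8/5) (k+6) / [(k+43/5) (k+1)] - poly over poly, x = (-1) from leading terms; C = -11/5 at k = 0.


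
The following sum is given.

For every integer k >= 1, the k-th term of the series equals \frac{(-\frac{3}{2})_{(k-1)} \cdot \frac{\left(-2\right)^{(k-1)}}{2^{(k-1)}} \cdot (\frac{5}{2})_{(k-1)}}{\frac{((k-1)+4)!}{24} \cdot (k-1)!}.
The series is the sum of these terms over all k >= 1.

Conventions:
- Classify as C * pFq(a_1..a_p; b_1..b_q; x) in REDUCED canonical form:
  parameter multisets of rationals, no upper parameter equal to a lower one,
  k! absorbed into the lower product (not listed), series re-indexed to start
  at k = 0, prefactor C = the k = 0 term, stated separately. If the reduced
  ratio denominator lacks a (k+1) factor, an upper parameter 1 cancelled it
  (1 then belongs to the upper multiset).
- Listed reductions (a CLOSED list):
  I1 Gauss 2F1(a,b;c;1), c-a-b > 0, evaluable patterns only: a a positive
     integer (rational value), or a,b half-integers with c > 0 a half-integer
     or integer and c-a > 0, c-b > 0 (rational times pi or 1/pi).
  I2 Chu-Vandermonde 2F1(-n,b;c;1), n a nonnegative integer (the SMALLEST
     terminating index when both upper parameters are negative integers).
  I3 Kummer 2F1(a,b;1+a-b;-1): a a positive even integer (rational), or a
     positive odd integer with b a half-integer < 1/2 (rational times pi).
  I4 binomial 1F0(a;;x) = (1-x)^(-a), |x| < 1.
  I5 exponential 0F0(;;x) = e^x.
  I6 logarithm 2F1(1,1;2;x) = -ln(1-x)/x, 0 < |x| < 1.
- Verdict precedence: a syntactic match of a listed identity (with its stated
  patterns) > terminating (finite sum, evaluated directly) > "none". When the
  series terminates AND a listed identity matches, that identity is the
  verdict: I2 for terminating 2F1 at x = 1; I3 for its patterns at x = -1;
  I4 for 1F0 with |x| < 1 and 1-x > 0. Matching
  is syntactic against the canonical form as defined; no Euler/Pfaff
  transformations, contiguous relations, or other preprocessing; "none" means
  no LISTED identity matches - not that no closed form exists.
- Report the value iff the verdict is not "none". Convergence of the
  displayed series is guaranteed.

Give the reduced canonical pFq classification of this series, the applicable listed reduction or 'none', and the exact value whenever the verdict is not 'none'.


Reduced: x = -1, 2F1, upper = {-\frac{3}{2}, \frac{5}{2}}, lower = {5}, C = 1. Verdict: none - at argument -1 the multisets {-\frac{3}{2}, \frac{5}{2}} ; {5} match no listed identity.

Key step: from the first term 1: the denominator's factorial ratio (C = 1, x = -1) is a lower Pochhammer.
Ratio: r(k) = -1 * (k-\frac{3}{2}) (k+\frac{5}{2}) / [(k+5) (k+1)] - rational in k, leading ratio -1; with t_0 = 1, classification follows.


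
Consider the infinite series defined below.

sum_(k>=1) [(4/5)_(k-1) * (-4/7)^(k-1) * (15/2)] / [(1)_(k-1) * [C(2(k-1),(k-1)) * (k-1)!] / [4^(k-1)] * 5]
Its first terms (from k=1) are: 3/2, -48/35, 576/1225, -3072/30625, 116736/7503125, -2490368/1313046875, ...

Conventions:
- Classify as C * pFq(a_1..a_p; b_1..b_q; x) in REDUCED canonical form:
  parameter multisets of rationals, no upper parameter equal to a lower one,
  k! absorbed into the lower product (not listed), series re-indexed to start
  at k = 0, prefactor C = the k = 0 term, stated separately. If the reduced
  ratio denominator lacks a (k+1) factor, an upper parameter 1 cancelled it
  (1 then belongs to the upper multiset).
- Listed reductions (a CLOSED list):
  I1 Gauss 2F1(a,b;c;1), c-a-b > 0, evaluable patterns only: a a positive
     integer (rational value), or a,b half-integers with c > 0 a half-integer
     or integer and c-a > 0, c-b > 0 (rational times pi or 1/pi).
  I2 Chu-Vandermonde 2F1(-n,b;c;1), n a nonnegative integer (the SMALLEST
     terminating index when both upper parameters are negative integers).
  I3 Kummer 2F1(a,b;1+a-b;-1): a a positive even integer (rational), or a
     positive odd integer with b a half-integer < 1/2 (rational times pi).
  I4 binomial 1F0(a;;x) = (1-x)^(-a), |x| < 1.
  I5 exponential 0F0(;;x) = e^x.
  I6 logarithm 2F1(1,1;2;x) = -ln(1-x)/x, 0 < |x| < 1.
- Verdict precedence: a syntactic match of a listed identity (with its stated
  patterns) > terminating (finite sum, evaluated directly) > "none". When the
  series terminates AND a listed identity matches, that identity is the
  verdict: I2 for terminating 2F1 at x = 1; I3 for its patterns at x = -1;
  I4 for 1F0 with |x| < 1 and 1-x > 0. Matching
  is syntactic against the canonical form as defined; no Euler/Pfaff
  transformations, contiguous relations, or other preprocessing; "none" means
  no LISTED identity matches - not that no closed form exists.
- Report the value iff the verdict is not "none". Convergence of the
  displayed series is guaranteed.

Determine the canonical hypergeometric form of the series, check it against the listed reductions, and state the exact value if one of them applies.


With C = 3/2: the canonical form is 1F1(4/5; 1/2; -4/7). Verdict: none. A 1F1 with upper {4/5} fits none of I1-I6 at x = -4/7; the sum runs forever.

Key step: t_0 being 3/2, the lower central binomial (C = 3/2, x = -4/7) hides (1/2)_k.
Step ratio: r(k) = (-4/7) * (k+4/5) / [(k+1/2) (k+1)] - rational in k, leading ratio (-4/7); with t_0 = 3/2, classification follows.


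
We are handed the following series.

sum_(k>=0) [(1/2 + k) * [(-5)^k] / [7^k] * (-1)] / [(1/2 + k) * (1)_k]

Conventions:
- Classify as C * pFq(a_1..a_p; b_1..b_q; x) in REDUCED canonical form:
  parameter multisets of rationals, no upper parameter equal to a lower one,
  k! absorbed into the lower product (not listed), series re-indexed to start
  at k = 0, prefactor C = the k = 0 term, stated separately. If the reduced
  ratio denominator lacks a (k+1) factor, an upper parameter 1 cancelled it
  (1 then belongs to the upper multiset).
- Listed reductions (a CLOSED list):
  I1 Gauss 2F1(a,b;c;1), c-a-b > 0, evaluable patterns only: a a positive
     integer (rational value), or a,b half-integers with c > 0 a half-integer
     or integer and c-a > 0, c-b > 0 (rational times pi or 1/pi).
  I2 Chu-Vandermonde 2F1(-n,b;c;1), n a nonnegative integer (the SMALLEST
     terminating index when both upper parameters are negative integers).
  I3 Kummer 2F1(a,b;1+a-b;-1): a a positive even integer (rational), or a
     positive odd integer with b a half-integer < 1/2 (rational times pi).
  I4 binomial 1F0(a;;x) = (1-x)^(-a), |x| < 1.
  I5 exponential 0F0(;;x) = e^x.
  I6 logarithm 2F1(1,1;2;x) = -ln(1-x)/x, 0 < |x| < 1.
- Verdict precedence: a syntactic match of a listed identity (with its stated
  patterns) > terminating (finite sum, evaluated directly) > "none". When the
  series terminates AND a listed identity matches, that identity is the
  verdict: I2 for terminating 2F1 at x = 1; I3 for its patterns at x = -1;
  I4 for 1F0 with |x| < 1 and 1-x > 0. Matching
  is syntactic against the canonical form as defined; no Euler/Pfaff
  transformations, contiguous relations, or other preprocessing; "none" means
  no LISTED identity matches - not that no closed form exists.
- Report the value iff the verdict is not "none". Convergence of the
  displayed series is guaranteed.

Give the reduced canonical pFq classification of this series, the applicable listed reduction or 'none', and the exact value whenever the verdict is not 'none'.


Reduced: x = -5/7, 0F0, upper = {-}, lower = {-}, C = -1. Verdict: the I5 exponential reduction fires (the 0F0 exponential series at x = -5/7). Exact value: (-1) * e^(-5/7).

Key step: with t_0 = -1, the two geometric factors (C = -1, x = -5/7) combine into one argument.
Step ratio: r(k) = (-5/7) * 1 / [(k+1)] - rational in k. x = (-5/7); t_0 = -1; negate the roots.
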